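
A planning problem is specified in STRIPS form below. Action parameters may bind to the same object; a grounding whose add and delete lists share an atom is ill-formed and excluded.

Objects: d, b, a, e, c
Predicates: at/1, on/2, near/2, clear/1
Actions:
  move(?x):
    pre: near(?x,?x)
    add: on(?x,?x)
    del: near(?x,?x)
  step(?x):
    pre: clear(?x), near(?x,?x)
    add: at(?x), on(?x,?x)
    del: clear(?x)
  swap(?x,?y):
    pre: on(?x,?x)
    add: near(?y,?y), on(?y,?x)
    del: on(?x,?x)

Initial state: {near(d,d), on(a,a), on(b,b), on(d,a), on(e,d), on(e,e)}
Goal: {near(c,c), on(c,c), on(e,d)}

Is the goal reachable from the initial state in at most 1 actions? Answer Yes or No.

No

1. swap(b,c)  →  {near(c,c), near(d,d), on(a,a), on(c,b), on(d,a), on(e,d), on(e,e)}
2. move(c)  →  {near(d,d), on(a,a), on(c,b), on(c,c), on(d,a), on(e,d), on(e,e)}
3. swap(a,c)  →  {near(c,c), near(d,d), on(c,a), on(c,b), on(c,c), on(d,a), on(e,d), on(e,e)}
optimal plan length = 3; 3 > 1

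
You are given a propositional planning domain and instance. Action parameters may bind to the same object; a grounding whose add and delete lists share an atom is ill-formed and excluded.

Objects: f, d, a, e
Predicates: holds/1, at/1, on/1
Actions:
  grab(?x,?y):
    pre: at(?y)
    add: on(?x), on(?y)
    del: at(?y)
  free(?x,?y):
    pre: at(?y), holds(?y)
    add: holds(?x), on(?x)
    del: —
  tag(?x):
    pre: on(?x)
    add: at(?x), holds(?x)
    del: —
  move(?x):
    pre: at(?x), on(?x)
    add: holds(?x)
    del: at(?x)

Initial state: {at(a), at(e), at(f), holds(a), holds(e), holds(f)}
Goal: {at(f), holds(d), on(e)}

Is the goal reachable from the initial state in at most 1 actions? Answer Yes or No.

No

1. grab(f,e)  →  {at(a), at(f), holds(a), holds(e), holds(f), on(e), on(f)}
2. free(d,f)  →  {at(a), at(f), holds(a), holds(d), holds(e), holds(f), on(d), on(e), on(f)}
optimal plan length = 2; 2 > 1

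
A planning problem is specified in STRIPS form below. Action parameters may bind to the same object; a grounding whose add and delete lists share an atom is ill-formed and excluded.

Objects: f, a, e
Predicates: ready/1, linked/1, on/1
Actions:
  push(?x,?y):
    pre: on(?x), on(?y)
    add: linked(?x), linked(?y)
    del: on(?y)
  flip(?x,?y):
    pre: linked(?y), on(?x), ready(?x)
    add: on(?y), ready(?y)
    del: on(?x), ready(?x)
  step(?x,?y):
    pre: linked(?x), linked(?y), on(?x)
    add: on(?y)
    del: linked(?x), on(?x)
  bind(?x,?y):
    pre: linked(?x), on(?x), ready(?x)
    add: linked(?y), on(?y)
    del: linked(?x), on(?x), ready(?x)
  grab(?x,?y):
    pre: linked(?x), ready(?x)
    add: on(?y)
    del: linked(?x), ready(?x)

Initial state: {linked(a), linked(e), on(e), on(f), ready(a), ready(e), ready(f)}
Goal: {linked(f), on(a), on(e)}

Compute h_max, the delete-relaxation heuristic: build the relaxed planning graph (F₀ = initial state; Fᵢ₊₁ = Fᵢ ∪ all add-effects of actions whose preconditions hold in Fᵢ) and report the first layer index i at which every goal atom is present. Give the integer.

1

F0 = init (7 atoms)
F1 = F0 ∪ {linked(f), on(a)}  (9 atoms)
goal ⊆ F1  ⇒  h_max = 1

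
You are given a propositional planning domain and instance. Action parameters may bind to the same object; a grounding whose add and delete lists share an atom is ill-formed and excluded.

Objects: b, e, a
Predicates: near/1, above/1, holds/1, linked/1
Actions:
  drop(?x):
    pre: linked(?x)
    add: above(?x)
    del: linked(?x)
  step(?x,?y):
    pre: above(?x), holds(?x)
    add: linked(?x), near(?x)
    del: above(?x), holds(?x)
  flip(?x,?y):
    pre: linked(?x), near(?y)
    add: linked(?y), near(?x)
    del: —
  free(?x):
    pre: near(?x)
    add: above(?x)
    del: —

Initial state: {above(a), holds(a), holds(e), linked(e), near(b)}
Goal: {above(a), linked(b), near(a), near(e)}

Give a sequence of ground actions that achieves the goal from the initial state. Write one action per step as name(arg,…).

step(a,b); drop(a); flip(e,b)

1. step(a,b)  →  {holds(e), linked(a), linked(e), near(a), near(b)}
2. drop(a)  →  {above(a), holds(e), linked(e), near(a), near(b)}
3. flip(e,b)  →  {above(a), holds(e), linked(b), linked(e), near(a), near(b), near(e)}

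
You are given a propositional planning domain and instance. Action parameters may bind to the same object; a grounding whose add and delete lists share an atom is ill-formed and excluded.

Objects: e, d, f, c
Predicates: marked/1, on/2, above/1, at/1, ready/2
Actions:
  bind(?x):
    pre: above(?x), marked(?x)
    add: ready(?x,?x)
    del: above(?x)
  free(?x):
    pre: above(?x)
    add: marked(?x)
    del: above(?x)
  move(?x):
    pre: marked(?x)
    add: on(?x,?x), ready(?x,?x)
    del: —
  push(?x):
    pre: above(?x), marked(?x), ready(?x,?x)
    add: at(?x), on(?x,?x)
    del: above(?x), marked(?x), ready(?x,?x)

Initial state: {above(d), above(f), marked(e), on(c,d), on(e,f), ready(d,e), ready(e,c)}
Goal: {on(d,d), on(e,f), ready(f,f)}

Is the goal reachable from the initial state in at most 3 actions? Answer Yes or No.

1. free(d)  →  {above(f), marked(d), marked(e), on(c,d), on(e,f), ready(d,e), ready(e,c)}
2. free(f)  →  {marked(d), marked(e), marked(f), on(c,d), on(e,f), ready(d,e), ready(e,c)}
3. move(d)  →  {marked(d), marked(e), marked(f), on(c,d), on(d,d), on(e,f), ready(d,d), ready(d,e), ready(e,c)}
4. move(f)  →  {marked(d), marked(e), marked(f), on(c,d), on(d,d), on(e,f), on(f,f), ready(d,d), ready(d,e), ready(e,c), ready(f,f)}
optimal plan length = 4; 4 > 3

No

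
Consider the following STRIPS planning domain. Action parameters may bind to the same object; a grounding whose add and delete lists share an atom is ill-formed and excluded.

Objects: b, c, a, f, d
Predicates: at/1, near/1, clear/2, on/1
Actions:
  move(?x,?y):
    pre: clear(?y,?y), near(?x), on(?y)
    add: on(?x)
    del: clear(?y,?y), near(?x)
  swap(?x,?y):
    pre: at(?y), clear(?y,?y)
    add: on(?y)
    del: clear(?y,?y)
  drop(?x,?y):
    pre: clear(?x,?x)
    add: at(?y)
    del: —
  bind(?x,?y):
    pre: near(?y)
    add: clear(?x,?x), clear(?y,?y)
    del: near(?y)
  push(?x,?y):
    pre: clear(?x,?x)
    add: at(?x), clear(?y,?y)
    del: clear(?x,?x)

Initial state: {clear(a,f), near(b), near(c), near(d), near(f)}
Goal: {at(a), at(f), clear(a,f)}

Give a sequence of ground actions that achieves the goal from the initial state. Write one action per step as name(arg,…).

bind(b,b); drop(b,a); drop(b,f)

1. bind(b,b)  →  {clear(a,f), clear(b,b), near(c), near(d), near(f)}
2. drop(b,a)  →  {at(a), clear(a,f), clear(b,b), near(c), near(d), near(f)}
3. drop(b,f)  →  {at(a), at(f), clear(a,f), clear(b,b), near(c), near(d), near(f)}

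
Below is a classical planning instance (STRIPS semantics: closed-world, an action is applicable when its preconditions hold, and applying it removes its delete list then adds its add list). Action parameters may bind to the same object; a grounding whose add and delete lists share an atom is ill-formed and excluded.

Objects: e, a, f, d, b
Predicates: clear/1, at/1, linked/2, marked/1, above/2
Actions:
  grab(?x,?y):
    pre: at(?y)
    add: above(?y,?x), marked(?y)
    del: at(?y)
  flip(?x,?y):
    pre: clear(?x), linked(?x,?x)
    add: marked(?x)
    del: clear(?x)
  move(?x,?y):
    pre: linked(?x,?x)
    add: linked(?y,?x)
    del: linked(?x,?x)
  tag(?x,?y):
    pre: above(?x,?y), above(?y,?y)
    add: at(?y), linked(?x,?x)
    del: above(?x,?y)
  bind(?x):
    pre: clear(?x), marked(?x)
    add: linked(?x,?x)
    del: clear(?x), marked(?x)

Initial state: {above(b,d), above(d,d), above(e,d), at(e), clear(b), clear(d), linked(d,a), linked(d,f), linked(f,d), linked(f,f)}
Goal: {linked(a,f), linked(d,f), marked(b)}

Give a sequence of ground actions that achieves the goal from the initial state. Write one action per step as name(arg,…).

move(f,a); tag(b,d); flip(b,e)

1. move(f,a)  →  {above(b,d), above(d,d), above(e,d), at(e), clear(b), clear(d), linked(a,f), linked(d,a), linked(d,f), linked(f,d)}
2. tag(b,d)  →  {above(d,d), above(e,d), at(d), at(e), clear(b), clear(d), linked(a,f), linked(b,b), linked(d,a), linked(d,f), linked(f,d)}
3. flip(b,e)  →  {above(d,d), above(e,d), at(d), at(e), clear(d), linked(a,f), linked(b,b), linked(d,a), linked(d,f), linked(f,d), marked(b)}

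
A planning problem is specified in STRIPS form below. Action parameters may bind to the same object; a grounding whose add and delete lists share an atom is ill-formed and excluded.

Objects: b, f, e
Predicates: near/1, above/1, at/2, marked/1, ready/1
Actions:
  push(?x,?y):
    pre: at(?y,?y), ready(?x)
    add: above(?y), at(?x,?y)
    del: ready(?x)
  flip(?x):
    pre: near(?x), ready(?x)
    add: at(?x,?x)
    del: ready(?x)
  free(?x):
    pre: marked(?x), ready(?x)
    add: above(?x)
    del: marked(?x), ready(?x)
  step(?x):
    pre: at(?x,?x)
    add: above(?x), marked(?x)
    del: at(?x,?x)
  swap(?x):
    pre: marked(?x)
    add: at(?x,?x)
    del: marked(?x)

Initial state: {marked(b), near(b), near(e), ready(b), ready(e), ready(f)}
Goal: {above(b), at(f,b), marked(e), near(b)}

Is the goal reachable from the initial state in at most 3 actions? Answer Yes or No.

1. flip(b)  →  {at(b,b), marked(b), near(b), near(e), ready(e), ready(f)}
2. push(f,b)  →  {above(b), at(b,b), at(f,b), marked(b), near(b), near(e), ready(e)}
3. flip(e)  →  {above(b), at(b,b), at(e,e), at(f,b), marked(b), near(b), near(e)}
4. step(e)  →  {above(b), above(e), at(b,b), at(f,b), marked(b), marked(e), near(b), near(e)}
optimal plan length = 4; 4 > 3

No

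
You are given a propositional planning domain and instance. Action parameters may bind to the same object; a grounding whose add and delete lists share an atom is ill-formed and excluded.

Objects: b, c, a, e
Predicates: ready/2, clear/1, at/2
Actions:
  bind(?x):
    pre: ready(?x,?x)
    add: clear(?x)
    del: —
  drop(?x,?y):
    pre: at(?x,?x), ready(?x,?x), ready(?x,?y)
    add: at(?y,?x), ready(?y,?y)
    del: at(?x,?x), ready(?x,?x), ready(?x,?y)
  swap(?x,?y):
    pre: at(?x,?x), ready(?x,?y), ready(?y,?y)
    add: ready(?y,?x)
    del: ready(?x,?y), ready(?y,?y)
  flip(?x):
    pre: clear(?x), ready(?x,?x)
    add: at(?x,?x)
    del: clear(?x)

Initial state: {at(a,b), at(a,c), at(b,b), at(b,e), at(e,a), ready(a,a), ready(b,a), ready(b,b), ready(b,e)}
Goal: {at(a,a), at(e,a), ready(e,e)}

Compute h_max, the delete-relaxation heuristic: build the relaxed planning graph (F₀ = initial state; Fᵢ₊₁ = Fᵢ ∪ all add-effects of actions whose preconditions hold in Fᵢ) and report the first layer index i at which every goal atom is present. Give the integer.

F0 = init (9 atoms)
F1 = F0 ∪ {at(e,b), clear(a), clear(b), ready(a,b), ready(e,e)}  (14 atoms)
F2 = F1 ∪ {at(a,a), clear(e), ready(e,b)}  (17 atoms)
goal ⊆ F2  ⇒  h_max = 2

2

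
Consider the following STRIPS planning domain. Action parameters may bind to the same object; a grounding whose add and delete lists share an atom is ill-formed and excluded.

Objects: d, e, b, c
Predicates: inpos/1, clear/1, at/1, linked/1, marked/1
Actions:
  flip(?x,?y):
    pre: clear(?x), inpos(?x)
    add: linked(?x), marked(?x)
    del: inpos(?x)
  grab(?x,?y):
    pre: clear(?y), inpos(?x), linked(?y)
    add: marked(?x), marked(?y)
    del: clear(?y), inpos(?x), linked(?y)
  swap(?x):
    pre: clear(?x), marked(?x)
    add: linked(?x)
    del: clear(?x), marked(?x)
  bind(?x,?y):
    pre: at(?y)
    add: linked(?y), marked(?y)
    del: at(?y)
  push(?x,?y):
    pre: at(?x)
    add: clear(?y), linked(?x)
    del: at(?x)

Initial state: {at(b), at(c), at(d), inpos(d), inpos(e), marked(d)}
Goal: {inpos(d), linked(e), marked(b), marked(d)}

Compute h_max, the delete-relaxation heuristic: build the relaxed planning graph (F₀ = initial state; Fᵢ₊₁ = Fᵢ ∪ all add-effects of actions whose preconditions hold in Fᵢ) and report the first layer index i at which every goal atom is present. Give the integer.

F0 = init (6 atoms)
F1 = F0 ∪ {clear(b), clear(c), clear(d), clear(e), linked(b), linked(c), linked(d), marked(b), marked(c)}  (15 atoms)
F2 = F1 ∪ {linked(e), marked(e)}  (17 atoms)
goal ⊆ F2  ⇒  h_max = 2

2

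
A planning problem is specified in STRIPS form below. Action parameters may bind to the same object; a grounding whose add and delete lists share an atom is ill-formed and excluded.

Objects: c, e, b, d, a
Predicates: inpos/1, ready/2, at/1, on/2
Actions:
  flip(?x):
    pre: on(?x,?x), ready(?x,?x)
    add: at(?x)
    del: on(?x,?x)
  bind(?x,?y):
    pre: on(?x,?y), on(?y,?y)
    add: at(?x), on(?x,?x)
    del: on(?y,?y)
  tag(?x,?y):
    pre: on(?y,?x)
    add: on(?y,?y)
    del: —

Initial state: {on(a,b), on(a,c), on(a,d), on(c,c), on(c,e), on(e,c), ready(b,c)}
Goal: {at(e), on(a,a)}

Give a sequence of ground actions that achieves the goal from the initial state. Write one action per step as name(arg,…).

bind(e,c); tag(c,a)

1. bind(e,c)  →  {at(e), on(a,b), on(a,c), on(a,d), on(c,e), on(e,c), on(e,e), ready(b,c)}
2. tag(c,a)  →  {at(e), on(a,a), on(a,b), on(a,c), on(a,d), on(c,e), on(e,c), on(e,e), ready(b,c)}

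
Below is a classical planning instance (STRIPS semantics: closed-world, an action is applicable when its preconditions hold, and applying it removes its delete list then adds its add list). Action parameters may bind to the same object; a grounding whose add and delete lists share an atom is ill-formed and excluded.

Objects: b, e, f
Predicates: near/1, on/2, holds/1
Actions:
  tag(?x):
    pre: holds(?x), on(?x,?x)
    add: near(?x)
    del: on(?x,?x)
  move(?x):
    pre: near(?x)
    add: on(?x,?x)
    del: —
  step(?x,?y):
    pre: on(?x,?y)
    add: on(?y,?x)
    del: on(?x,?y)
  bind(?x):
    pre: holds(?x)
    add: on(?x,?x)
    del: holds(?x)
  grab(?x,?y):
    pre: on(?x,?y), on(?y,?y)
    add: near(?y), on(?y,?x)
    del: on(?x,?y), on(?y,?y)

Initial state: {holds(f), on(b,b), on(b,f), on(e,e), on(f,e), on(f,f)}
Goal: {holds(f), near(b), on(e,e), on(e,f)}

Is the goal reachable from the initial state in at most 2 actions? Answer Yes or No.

1. step(b,f)  →  {holds(f), on(b,b), on(e,e), on(f,b), on(f,e), on(f,f)}
2. step(f,e)  →  {holds(f), on(b,b), on(e,e), on(e,f), on(f,b), on(f,f)}
3. grab(f,b)  →  {holds(f), near(b), on(b,f), on(e,e), on(e,f), on(f,f)}
optimal plan length = 3; 3 > 2

No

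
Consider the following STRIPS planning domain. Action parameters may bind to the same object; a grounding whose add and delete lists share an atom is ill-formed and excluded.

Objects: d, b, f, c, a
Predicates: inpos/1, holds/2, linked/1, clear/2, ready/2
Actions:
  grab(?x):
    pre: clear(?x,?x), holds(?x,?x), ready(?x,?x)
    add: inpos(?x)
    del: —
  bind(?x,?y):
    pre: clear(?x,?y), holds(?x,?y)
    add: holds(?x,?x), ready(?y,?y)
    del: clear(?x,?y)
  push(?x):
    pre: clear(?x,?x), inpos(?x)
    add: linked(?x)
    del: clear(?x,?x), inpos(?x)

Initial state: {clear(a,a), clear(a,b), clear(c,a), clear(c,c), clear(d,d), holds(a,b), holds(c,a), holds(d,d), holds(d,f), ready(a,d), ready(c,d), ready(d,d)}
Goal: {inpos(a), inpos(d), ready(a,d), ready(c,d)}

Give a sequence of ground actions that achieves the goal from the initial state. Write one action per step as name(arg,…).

1. grab(d)  →  {clear(a,a), clear(a,b), clear(c,a), clear(c,c), clear(d,d), holds(a,b), holds(c,a), holds(d,d), holds(d,f), inpos(d), ready(a,d), ready(c,d), ready(d,d)}
2. bind(c,a)  →  {clear(a,a), clear(a,b), clear(c,c), clear(d,d), holds(a,b), holds(c,a), holds(c,c), holds(d,d), holds(d,f), inpos(d), ready(a,a), ready(a,d), ready(c,d), ready(d,d)}
3. bind(a,b)  →  {clear(a,a), clear(c,c), clear(d,d), holds(a,a), holds(a,b), holds(c,a), holds(c,c), holds(d,d), holds(d,f), inpos(d), ready(a,a), ready(a,d), ready(b,b), ready(c,d), ready(d,d)}
4. grab(a)  →  {clear(a,a), clear(c,c), clear(d,d), holds(a,a), holds(a,b), holds(c,a), holds(c,c), holds(d,d), holds(d,f), inpos(a), inpos(d), ready(a,a), ready(a,d), ready(b,b), ready(c,d), ready(d,d)}

grab(d); bind(c,a); bind(a,b); grab(a)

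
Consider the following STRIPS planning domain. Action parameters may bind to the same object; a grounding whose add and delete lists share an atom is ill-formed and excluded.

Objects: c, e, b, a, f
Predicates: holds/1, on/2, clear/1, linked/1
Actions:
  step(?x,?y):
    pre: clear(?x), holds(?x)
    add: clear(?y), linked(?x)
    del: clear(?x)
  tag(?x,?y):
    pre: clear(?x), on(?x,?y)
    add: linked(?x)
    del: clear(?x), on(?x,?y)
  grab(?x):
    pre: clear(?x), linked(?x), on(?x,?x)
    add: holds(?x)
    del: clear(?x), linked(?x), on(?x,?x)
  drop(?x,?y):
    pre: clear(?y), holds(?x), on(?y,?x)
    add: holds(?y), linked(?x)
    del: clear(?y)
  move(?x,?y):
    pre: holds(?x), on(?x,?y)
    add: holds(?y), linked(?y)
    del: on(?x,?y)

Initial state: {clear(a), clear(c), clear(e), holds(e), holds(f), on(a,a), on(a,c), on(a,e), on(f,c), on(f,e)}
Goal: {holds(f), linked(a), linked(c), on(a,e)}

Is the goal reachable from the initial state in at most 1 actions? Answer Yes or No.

1. tag(a,c)  →  {clear(c), clear(e), holds(e), holds(f), linked(a), on(a,a), on(a,e), on(f,c), on(f,e)}
2. move(f,c)  →  {clear(c), clear(e), holds(c), holds(e), holds(f), linked(a), linked(c), on(a,a), on(a,e), on(f,e)}
optimal plan length = 2; 2 > 1

No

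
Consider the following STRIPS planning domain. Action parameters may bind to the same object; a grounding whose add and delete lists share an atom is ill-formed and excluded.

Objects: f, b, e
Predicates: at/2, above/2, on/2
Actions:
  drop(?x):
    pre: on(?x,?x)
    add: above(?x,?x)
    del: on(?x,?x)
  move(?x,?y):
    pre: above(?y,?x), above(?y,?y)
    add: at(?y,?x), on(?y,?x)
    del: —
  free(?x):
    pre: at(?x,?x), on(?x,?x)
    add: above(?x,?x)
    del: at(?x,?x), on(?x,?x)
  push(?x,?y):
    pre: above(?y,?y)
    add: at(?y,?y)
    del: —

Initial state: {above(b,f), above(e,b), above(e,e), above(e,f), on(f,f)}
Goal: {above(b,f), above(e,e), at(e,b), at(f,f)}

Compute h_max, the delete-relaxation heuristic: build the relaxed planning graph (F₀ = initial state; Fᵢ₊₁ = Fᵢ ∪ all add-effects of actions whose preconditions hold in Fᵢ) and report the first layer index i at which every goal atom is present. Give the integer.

F0 = init (5 atoms)
F1 = F0 ∪ {above(f,f), at(e,b), at(e,e), at(e,f), on(e,b), on(e,e), on(e,f)}  (12 atoms)
F2 = F1 ∪ {at(f,f)}  (13 atoms)
goal ⊆ F2  ⇒  h_max = 2

2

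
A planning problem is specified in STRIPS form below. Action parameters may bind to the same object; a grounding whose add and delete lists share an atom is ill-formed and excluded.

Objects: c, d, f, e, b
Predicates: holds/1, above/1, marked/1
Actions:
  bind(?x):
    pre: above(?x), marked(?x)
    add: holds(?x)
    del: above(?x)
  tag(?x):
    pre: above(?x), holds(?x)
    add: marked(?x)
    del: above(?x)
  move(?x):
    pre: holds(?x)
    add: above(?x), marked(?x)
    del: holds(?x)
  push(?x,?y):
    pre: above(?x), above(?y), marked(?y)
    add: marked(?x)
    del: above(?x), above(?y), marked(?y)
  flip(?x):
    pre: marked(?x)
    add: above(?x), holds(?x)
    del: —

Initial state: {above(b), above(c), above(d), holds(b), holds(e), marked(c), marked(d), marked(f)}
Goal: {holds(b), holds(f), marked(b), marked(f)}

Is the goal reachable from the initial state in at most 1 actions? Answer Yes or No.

1. tag(b)  →  {above(c), above(d), holds(b), holds(e), marked(b), marked(c), marked(d), marked(f)}
2. flip(f)  →  {above(c), above(d), above(f), holds(b), holds(e), holds(f), marked(b), marked(c), marked(d), marked(f)}
optimal plan length = 2; 2 > 1

No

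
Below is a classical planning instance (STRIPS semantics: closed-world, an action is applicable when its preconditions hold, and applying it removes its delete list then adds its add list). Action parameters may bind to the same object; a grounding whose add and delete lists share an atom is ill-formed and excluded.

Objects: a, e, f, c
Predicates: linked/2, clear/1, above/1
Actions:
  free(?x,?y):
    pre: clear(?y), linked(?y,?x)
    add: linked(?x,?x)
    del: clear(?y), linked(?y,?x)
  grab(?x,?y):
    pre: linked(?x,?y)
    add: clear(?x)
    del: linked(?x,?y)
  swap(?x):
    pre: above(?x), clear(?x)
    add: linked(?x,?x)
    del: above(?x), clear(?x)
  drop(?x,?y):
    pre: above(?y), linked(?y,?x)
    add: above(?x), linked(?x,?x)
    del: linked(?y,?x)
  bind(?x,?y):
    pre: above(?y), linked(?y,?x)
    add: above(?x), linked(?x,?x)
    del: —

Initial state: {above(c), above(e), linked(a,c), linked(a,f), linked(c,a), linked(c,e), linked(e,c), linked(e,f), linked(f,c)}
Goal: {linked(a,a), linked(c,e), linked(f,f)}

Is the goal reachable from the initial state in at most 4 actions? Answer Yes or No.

1. drop(a,c)  →  {above(a), above(c), above(e), linked(a,a), linked(a,c), linked(a,f), linked(c,e), linked(e,c), linked(e,f), linked(f,c)}
2. drop(f,a)  →  {above(a), above(c), above(e), above(f), linked(a,a), linked(a,c), linked(c,e), linked(e,c), linked(e,f), linked(f,c), linked(f,f)}
optimal plan length = 2; 2 ≤ 4

Yes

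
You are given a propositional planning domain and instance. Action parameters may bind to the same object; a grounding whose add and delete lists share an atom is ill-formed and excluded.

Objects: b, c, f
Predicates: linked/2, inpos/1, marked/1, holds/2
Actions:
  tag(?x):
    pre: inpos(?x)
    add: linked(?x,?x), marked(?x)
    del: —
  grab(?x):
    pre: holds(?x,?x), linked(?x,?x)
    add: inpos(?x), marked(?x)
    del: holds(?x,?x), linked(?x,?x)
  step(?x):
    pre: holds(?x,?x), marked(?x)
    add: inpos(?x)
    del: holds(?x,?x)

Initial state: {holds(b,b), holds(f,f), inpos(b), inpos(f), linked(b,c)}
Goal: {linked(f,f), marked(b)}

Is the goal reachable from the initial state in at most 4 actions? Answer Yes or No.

1. tag(b)  →  {holds(b,b), holds(f,f), inpos(b), inpos(f), linked(b,b), linked(b,c), marked(b)}
2. tag(f)  →  {holds(b,b), holds(f,f), inpos(b), inpos(f), linked(b,b), linked(b,c), linked(f,f), marked(b), marked(f)}
optimal plan length = 2; 2 ≤ 4

Yes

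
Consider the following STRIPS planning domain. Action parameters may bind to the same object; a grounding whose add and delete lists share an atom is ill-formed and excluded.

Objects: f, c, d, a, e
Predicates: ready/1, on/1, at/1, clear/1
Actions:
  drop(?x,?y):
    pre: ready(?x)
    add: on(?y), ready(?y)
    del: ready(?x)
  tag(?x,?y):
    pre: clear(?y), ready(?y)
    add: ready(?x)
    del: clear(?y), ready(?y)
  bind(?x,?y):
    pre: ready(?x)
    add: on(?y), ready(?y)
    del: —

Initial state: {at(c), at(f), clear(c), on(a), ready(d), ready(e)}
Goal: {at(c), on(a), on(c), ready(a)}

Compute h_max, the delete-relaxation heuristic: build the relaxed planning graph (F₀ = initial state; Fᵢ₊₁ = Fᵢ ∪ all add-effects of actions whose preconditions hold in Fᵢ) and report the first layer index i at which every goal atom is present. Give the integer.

F0 = init (6 atoms)
F1 = F0 ∪ {on(c), on(d), on(e), on(f), ready(a), ready(c), ready(f)}  (13 atoms)
goal ⊆ F1  ⇒  h_max = 1

1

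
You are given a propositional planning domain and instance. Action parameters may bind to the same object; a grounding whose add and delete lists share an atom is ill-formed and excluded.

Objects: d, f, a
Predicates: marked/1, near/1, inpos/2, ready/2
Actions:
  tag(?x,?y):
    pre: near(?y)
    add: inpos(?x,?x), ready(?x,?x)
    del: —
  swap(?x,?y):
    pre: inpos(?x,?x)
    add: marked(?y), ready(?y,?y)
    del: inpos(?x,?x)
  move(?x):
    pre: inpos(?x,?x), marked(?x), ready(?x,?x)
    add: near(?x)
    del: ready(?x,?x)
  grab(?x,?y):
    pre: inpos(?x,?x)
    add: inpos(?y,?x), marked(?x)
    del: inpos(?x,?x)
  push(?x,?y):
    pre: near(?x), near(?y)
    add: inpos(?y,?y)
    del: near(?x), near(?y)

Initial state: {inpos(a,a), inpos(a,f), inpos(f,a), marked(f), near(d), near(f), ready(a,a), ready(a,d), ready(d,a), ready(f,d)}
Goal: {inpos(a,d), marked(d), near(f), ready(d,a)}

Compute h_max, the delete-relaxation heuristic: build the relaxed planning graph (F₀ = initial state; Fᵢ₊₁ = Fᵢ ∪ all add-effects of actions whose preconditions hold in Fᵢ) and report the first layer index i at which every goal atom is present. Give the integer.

2

F0 = init (10 atoms)
F1 = F0 ∪ {inpos(d,a), inpos(d,d), inpos(f,f), marked(a), marked(d), ready(d,d), ready(f,f)}  (17 atoms)
F2 = F1 ∪ {inpos(a,d), inpos(d,f), inpos(f,d), near(a)}  (21 atoms)
goal ⊆ F2  ⇒  h_max = 2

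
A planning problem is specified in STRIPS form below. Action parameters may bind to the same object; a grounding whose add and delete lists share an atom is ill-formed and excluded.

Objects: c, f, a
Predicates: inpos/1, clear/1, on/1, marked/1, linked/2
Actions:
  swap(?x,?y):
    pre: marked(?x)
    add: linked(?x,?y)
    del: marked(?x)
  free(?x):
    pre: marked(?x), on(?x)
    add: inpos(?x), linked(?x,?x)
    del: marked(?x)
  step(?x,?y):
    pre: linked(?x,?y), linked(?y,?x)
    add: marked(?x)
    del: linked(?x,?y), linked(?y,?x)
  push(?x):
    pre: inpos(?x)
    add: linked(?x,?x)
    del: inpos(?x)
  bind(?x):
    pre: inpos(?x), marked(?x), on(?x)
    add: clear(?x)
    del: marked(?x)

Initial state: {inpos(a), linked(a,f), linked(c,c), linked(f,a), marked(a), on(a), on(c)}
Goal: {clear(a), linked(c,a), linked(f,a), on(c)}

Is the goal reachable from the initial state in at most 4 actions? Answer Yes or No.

Yes

1. step(c,c)  →  {inpos(a), linked(a,f), linked(f,a), marked(a), marked(c), on(a), on(c)}
2. swap(c,a)  →  {inpos(a), linked(a,f), linked(c,a), linked(f,a), marked(a), on(a), on(c)}
3. bind(a)  →  {clear(a), inpos(a), linked(a,f), linked(c,a), linked(f,a), on(a), on(c)}
optimal plan length = 3; 3 ≤ 4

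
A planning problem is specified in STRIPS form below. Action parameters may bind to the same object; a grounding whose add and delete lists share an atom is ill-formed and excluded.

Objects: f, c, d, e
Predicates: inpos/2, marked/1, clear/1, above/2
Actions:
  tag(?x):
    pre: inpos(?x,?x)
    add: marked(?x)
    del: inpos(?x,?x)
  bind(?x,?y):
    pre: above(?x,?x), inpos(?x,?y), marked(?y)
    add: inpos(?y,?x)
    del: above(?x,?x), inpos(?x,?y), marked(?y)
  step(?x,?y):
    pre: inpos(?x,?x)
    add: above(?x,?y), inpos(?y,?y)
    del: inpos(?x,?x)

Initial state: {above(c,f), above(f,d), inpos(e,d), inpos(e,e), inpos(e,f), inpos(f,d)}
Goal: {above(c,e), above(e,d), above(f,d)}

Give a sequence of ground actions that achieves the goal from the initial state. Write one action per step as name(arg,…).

step(e,c); step(c,e); step(e,d)

1. step(e,c)  →  {above(c,f), above(e,c), above(f,d), inpos(c,c), inpos(e,d), inpos(e,f), inpos(f,d)}
2. step(c,e)  →  {above(c,e), above(c,f), above(e,c), above(f,d), inpos(e,d), inpos(e,e), inpos(e,f), inpos(f,d)}
3. step(e,d)  →  {above(c,e), above(c,f), above(e,c), above(e,d), above(f,d), inpos(d,d), inpos(e,d), inpos(e,f), inpos(f,d)}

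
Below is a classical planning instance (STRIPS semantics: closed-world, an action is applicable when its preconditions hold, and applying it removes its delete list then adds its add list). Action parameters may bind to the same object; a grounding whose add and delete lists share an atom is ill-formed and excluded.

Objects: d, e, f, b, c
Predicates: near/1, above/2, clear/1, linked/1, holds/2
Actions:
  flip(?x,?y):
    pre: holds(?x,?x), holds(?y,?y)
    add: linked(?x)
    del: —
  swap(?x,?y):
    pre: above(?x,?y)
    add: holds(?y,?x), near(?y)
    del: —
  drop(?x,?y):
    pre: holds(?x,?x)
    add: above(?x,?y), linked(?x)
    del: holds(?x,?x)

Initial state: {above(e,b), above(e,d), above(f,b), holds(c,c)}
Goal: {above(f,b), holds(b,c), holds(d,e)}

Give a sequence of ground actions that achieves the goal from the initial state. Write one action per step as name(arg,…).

1. swap(e,d)  →  {above(e,b), above(e,d), above(f,b), holds(c,c), holds(d,e), near(d)}
2. drop(c,b)  →  {above(c,b), above(e,b), above(e,d), above(f,b), holds(d,e), linked(c), near(d)}
3. swap(c,b)  →  {above(c,b), above(e,b), above(e,d), above(f,b), holds(b,c), holds(d,e), linked(c), near(b), near(d)}

swap(e,d); drop(c,b); swap(c,b)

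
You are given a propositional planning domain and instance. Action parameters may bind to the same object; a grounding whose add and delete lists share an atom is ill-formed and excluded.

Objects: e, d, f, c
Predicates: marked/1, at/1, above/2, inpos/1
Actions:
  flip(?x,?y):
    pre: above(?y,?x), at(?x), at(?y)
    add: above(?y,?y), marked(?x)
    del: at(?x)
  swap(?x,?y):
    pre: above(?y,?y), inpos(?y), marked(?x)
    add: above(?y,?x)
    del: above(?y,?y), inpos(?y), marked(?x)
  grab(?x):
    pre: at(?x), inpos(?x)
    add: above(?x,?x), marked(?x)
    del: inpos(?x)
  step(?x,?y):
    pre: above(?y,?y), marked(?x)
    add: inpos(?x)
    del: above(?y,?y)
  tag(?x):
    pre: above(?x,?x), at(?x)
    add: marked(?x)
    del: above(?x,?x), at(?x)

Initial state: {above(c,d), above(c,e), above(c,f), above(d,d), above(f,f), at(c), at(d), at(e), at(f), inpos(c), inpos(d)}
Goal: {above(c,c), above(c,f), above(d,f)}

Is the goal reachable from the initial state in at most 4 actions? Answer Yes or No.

1. flip(f,c)  →  {above(c,c), above(c,d), above(c,e), above(c,f), above(d,d), above(f,f), at(c), at(d), at(e), inpos(c), inpos(d), marked(f)}
2. swap(f,d)  →  {above(c,c), above(c,d), above(c,e), above(c,f), above(d,f), above(f,f), at(c), at(d), at(e), inpos(c)}
optimal plan length = 2; 2 ≤ 4

Yes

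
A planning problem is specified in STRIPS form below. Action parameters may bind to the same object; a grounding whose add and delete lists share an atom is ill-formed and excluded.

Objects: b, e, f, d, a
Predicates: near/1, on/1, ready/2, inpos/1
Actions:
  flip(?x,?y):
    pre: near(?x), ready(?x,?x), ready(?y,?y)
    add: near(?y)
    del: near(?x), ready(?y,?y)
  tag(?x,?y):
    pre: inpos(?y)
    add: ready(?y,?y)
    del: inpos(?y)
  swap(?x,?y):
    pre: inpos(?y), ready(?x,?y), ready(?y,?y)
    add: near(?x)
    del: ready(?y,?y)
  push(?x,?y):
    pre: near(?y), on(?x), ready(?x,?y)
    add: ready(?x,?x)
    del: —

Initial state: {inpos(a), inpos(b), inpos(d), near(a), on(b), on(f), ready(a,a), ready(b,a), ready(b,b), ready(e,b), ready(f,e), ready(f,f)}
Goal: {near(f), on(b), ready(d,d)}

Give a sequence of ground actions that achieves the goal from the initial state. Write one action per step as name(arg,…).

flip(a,f); tag(b,d)

1. flip(a,f)  →  {inpos(a), inpos(b), inpos(d), near(f), on(b), on(f), ready(a,a), ready(b,a), ready(b,b), ready(e,b), ready(f,e)}
2. tag(b,d)  →  {inpos(a), inpos(b), near(f), on(b), on(f), ready(a,a), ready(b,a), ready(b,b), ready(d,d), ready(e,b), ready(f,e)}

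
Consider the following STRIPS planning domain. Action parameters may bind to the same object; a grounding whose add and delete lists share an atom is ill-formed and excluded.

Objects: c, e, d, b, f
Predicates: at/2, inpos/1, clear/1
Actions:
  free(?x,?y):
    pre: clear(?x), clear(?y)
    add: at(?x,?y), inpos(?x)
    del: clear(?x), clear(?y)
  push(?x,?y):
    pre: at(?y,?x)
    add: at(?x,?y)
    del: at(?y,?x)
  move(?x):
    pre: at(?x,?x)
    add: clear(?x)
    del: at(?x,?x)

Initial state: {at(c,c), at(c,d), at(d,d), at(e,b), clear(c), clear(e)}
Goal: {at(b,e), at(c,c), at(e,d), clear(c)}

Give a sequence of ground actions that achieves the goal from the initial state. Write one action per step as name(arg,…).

push(b,e); move(d); free(e,d)

1. push(b,e)  →  {at(b,e), at(c,c), at(c,d), at(d,d), clear(c), clear(e)}
2. move(d)  →  {at(b,e), at(c,c), at(c,d), clear(c), clear(d), clear(e)}
3. free(e,d)  →  {at(b,e), at(c,c), at(c,d), at(e,d), clear(c), inpos(e)}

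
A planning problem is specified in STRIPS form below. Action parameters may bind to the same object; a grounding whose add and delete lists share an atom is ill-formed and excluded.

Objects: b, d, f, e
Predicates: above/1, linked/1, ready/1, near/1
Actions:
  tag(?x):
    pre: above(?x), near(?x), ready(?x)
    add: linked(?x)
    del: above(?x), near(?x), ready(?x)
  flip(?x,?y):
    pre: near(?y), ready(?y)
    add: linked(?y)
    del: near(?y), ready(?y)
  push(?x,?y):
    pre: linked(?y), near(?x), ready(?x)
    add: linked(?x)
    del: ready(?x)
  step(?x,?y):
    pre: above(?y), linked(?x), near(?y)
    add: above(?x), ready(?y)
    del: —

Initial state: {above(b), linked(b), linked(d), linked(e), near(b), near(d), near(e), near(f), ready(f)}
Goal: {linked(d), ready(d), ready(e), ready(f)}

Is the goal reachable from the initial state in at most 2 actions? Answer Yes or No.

1. step(d,b)  →  {above(b), above(d), linked(b), linked(d), linked(e), near(b), near(d), near(e), near(f), ready(b), ready(f)}
2. step(e,d)  →  {above(b), above(d), above(e), linked(b), linked(d), linked(e), near(b), near(d), near(e), near(f), ready(b), ready(d), ready(f)}
3. step(b,e)  →  {above(b), above(d), above(e), linked(b), linked(d), linked(e), near(b), near(d), near(e), near(f), ready(b), ready(d), ready(e), ready(f)}
optimal plan length = 3; 3 > 2

No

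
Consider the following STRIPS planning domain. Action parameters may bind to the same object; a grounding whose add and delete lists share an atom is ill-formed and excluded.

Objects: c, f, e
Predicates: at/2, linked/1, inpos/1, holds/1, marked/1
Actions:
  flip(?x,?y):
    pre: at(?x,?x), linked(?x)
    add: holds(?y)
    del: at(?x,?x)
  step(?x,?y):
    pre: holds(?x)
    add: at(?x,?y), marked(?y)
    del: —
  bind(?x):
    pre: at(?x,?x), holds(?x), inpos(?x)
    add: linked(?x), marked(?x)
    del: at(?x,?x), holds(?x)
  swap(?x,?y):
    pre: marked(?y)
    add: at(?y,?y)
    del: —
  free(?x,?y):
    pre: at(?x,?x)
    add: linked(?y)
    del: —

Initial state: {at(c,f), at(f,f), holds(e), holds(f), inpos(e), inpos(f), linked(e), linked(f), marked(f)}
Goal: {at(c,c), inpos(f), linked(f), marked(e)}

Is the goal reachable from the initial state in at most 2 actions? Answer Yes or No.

No

1. flip(f,c)  →  {at(c,f), holds(c), holds(e), holds(f), inpos(e), inpos(f), linked(e), linked(f), marked(f)}
2. step(c,c)  →  {at(c,c), at(c,f), holds(c), holds(e), holds(f), inpos(e), inpos(f), linked(e), linked(f), marked(c), marked(f)}
3. step(c,e)  →  {at(c,c), at(c,e), at(c,f), holds(c), holds(e), holds(f), inpos(e), inpos(f), linked(e), linked(f), marked(c), marked(e), marked(f)}
optimal plan length = 3; 3 > 2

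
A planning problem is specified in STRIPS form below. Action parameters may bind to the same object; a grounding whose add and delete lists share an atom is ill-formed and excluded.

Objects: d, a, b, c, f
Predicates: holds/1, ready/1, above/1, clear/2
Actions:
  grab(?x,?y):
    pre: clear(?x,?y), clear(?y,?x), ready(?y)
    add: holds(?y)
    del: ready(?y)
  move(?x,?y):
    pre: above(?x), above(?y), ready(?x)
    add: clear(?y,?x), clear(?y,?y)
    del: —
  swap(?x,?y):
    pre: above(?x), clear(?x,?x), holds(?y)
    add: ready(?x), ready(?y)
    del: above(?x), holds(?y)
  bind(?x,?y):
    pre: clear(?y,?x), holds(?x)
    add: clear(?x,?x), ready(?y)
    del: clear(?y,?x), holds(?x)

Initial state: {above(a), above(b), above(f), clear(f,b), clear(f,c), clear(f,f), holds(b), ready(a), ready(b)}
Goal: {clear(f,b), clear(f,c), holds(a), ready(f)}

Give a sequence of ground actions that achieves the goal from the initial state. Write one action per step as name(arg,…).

1. move(a,a)  →  {above(a), above(b), above(f), clear(a,a), clear(f,b), clear(f,c), clear(f,f), holds(b), ready(a), ready(b)}
2. grab(a,a)  →  {above(a), above(b), above(f), clear(a,a), clear(f,b), clear(f,c), clear(f,f), holds(a), holds(b), ready(b)}
3. swap(f,b)  →  {above(a), above(b), clear(a,a), clear(f,b), clear(f,c), clear(f,f), holds(a), ready(b), ready(f)}

move(a,a); grab(a,a); swap(f,b)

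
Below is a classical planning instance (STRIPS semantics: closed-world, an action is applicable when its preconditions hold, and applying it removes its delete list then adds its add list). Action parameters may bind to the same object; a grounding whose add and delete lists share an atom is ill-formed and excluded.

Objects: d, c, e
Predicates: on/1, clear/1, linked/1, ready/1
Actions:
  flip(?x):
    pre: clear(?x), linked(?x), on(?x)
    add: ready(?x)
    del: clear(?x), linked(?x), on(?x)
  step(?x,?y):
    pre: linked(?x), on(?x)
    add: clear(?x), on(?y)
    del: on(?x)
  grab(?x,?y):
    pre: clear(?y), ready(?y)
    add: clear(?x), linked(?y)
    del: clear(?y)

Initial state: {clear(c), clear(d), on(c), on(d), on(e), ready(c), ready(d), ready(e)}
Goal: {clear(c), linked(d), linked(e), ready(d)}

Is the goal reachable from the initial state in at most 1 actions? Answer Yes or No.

1. grab(e,d)  →  {clear(c), clear(e), linked(d), on(c), on(d), on(e), ready(c), ready(d), ready(e)}
2. grab(d,e)  →  {clear(c), clear(d), linked(d), linked(e), on(c), on(d), on(e), ready(c), ready(d), ready(e)}
optimal plan length = 2; 2 > 1

No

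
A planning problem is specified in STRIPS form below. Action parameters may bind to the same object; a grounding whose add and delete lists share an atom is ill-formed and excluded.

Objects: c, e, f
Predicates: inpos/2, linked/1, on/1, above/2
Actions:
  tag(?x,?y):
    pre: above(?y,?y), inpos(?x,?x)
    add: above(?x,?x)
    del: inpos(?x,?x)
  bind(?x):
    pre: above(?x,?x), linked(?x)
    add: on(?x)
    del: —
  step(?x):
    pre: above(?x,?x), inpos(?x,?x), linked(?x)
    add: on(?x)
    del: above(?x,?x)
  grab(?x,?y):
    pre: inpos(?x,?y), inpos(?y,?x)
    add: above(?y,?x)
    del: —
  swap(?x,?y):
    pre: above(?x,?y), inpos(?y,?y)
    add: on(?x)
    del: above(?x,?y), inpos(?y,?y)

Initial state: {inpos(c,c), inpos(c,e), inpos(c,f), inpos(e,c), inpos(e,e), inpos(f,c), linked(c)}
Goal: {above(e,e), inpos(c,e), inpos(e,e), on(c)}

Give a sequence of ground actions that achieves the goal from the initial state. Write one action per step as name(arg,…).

grab(c,c); bind(c); grab(e,e)

1. grab(c,c)  →  {above(c,c), inpos(c,c), inpos(c,e), inpos(c,f), inpos(e,c), inpos(e,e), inpos(f,c), linked(c)}
2. bind(c)  →  {above(c,c), inpos(c,c), inpos(c,e), inpos(c,f), inpos(e,c), inpos(e,e), inpos(f,c), linked(c), on(c)}
3. grab(e,e)  →  {above(c,c), above(e,e), inpos(c,c), inpos(c,e), inpos(c,f), inpos(e,c), inpos(e,e), inpos(f,c), linked(c), on(c)}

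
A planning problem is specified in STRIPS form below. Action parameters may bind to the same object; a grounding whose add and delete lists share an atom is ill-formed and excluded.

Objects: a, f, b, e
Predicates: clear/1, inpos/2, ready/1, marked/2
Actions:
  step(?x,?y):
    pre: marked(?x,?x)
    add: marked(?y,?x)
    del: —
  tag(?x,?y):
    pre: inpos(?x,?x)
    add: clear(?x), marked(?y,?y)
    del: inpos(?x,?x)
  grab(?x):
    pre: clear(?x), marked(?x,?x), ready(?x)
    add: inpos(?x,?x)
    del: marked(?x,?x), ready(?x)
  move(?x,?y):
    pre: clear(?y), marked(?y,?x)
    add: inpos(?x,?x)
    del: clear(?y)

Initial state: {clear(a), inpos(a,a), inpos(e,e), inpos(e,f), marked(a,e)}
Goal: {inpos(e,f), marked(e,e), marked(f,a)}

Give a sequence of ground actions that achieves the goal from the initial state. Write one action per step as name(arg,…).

tag(a,a); step(a,f); tag(e,e)

1. tag(a,a)  →  {clear(a), inpos(e,e), inpos(e,f), marked(a,a), marked(a,e)}
2. step(a,f)  →  {clear(a), inpos(e,e), inpos(e,f), marked(a,a), marked(a,e), marked(f,a)}
3. tag(e,e)  →  {clear(a), clear(e), inpos(e,f), marked(a,a), marked(a,e), marked(e,e), marked(f,a)}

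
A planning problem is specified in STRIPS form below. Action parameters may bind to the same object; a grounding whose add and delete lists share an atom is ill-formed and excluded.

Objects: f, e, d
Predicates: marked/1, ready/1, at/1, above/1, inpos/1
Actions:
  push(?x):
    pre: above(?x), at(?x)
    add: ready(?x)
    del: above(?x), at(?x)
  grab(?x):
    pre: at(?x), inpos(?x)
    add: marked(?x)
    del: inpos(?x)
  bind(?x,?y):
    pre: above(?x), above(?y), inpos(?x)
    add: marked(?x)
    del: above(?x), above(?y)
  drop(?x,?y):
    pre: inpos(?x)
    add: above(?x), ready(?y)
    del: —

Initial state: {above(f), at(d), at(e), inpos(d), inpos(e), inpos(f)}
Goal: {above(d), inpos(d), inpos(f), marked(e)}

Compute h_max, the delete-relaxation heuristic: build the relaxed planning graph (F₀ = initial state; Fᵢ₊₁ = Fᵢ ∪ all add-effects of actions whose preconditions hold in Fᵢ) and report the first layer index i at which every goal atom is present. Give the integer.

1

F0 = init (6 atoms)
F1 = F0 ∪ {above(d), above(e), marked(d), marked(e), marked(f), ready(d), ready(e), ready(f)}  (14 atoms)
goal ⊆ F1  ⇒  h_max = 1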